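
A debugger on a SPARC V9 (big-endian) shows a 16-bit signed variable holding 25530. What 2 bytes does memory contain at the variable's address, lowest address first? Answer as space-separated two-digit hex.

63 BA

25530 in hexadecimal, padded to 16 bits, is 0x63BA.
Split into bytes (most-significant first): 63 BA.
Big-endian: lowest address holds the most-significant byte.
So the memory order matches the most-significant-first order: 63 BA.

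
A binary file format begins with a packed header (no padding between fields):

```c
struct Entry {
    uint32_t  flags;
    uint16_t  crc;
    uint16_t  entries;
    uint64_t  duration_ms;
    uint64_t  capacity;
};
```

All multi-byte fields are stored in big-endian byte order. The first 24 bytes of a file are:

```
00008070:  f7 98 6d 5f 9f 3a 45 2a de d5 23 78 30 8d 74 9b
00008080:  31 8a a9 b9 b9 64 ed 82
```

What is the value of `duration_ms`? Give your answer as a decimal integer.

`duration_ms` follows `flags` (4 B), `crc` (2 B), `entries` (2 B), so it starts at offset 4 + 2 + 2 = 8 and occupies 8 bytes.
Bytes at offsets 8..15: DE D5 23 78 30 8D 74 9B.
In big-endian order the high byte comes first in memory.
The bytes are already most-significant first: 0xDED52378308D749B.
0xDED52378308D749B = 16056779045576995995.

16056779045576995995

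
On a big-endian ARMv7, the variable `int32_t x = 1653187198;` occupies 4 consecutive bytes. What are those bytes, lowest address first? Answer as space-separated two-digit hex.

62 89 A2 7E

1653187198 in hexadecimal, padded to 32 bits, is 0x6289A27E.
Split into bytes (most-significant first): 62 89 A2 7E.
Big-endian stores the most-significant byte at the lowest address.
So the memory order matches the most-significant-first order: 62 89 A2 7E.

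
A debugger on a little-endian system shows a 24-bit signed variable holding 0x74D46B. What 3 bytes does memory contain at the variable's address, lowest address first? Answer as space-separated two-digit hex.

6B D4 74

Split into bytes (most-significant first): 74 D4 6B.
Little-endian: lowest address holds the least-significant byte.
So at ascending addresses the bytes are 6B D4 74.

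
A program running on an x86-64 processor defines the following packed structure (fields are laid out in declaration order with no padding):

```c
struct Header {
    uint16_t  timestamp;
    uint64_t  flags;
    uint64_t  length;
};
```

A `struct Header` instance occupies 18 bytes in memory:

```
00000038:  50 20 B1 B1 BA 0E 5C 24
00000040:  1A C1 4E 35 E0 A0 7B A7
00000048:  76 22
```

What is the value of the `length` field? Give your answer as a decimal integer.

2483356393963271502

`length` follows `timestamp` (2 B), `flags` (8 B), so it starts at offset 2 + 8 = 10 and occupies 8 bytes.
Bytes at offsets 10..17: 4E 35 E0 A0 7B A7 76 22.
Little-endian stores the least-significant byte at the lowest address.
Reassemble most-significant byte first: 22 76 A7 7B A0 E0 35 4E → 0x2276A77BA0E0354E.
0x2276A77BA0E0354E = 2483356393963271502.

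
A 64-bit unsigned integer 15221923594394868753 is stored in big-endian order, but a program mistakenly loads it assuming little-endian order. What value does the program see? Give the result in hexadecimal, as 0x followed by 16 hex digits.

15221923594394868753 in 64-bit hexadecimal is 0xD33F22DC220B1C11.
Stored big-endian, the bytes at ascending addresses are D3 3F 22 DC 22 0B 1C 11.
Read back as little-endian, the first byte is least significant, giving 0x111C0B22DC223FD3.

0x111C0B22DC223FD3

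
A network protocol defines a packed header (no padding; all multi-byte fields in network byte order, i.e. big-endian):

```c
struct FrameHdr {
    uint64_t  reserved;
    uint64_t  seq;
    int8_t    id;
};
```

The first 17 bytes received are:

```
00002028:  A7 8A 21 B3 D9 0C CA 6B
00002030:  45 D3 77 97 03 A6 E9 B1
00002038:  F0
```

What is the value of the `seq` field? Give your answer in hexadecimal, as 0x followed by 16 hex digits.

`seq` follows `reserved` (8 bytes), so it starts at byte offset 8 and occupies 8 bytes.
Bytes at offsets 8..15: 45 D3 77 97 03 A6 E9 B1.
In big-endian order the high byte comes first in memory.
The bytes are already most-significant first: 0x45D3779703A6E9B1.

0x45D3779703A6E9B1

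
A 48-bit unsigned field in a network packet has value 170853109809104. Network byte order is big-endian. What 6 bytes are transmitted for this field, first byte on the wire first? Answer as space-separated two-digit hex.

9B 63 D6 EB 3F D0

170853109809104 in hexadecimal, padded to 48 bits, is 0x9B63D6EB3FD0.
Split into bytes (most-significant first): 9B 63 D6 EB 3F D0.
Big-endian: lowest address holds the most-significant byte.
So the memory order matches the most-significant-first order: 9B 63 D6 EB 3F D0.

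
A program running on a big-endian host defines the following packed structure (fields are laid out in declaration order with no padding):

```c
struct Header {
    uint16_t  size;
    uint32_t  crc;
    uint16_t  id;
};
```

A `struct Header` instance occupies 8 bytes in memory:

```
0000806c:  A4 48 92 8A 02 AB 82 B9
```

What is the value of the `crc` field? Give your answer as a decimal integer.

2458518187

`crc` follows `size` (2 bytes), so it starts at byte offset 2 and occupies 4 bytes.
Bytes at offsets 2..5: 92 8A 02 AB.
Big-endian: lowest address holds the most-significant byte.
The bytes are already most-significant first: 0x928A02AB.
0x928A02AB = 2458518187.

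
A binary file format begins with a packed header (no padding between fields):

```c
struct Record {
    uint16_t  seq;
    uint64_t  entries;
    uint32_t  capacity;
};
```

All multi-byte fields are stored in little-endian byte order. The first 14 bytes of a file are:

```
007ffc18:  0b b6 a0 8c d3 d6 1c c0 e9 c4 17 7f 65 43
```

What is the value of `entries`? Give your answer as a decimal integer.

14189083331103263904

`entries` follows `seq` (2 bytes), so it starts at byte offset 2 and occupies 8 bytes.
Bytes at offsets 2..9: A0 8C D3 D6 1C C0 E9 C4.
Little-endian stores the least-significant byte at the lowest address.
Reassemble most-significant byte first: C4 E9 C0 1C D6 D3 8C A0 → 0xC4E9C01CD6D38CA0.
0xC4E9C01CD6D38CA0 = 14189083331103263904.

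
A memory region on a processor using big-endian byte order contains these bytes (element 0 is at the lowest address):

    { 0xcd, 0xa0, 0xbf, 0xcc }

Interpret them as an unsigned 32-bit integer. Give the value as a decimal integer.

In big-endian order the high byte comes first in memory.
The bytes are already most-significant first: 0xCDA0BFCC.
0xCDA0BFCC = 3449864140.

3449864140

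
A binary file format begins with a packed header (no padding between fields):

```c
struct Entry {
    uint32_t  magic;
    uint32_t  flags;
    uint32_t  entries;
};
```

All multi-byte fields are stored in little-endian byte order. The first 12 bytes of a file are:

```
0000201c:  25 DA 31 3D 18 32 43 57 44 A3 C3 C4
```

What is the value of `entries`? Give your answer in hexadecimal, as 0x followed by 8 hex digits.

0xC4C3A344

`entries` follows `magic` (4 B), `flags` (4 B), so it starts at offset 4 + 4 = 8 and occupies 4 bytes.
Bytes at offsets 8..11: 44 A3 C3 C4.
Little-endian stores the least-significant byte at the lowest address.
Reassemble most-significant byte first: C4 C3 A3 44 → 0xC4C3A344.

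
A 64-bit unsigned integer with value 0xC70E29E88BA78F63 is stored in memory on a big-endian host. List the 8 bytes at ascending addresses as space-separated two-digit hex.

Split into bytes (most-significant first): C7 0E 29 E8 8B A7 8F 63.
Big-endian: lowest address holds the most-significant byte.
So the memory order matches the most-significant-first order: C7 0E 29 E8 8B A7 8F 63.

C7 0E 29 E8 8B A7 8F 63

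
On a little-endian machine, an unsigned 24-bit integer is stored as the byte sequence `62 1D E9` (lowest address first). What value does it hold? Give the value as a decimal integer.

15277410

Little-endian: lowest address holds the least-significant byte.
Reassemble most-significant byte first: E9 1D 62 → 0xE91D62.
0xE91D62 = 15277410.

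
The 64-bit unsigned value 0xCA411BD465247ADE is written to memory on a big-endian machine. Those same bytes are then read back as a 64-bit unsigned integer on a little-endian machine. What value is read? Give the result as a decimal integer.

16031165843347554762

Stored big-endian, the bytes at ascending addresses are CA 41 1B D4 65 24 7A DE.
Read back as little-endian, the first byte is least significant, giving 0xDE7A2465D41B41CA.
0xDE7A2465D41B41CA = 16031165843347554762.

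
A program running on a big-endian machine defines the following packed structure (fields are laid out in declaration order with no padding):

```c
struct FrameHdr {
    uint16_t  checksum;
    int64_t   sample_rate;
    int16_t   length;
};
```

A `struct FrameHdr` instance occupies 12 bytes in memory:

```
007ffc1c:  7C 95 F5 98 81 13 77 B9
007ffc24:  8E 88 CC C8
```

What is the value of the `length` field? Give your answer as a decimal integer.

`length` follows `checksum` (2 B), `sample_rate` (8 B), so it starts at offset 2 + 8 = 10 and occupies 2 bytes.
Bytes at offsets 10..11: CC C8.
Big-endian stores the most-significant byte at the lowest address.
The bytes are already most-significant first: 0xCCC8.
Top bit is set, so as a signed 16-bit value this is 0xCCC8 − 2^16 = -13112.

-13112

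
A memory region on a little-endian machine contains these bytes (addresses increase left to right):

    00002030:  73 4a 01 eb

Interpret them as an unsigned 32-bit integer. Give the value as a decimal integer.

3942730355

Little-endian stores the least-significant byte at the lowest address.
Reassemble most-significant byte first: EB 01 4A 73 → 0xEB014A73.
0xEB014A73 = 3942730355.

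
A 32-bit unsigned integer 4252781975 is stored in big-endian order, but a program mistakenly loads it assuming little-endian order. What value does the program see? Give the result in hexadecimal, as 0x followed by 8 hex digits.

4252781975 in 32-bit hexadecimal is 0xFD7C4D97.
Stored big-endian, the bytes at ascending addresses are FD 7C 4D 97.
Read back as little-endian, the first byte is least significant, giving 0x974D7CFD.

0x974D7CFD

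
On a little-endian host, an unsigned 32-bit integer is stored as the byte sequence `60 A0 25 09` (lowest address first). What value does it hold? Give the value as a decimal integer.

In little-endian order the low byte comes first in memory.
Reassemble most-significant byte first: 09 25 A0 60 → 0x0925A060.
0x0925A060 = 153460832.

153460832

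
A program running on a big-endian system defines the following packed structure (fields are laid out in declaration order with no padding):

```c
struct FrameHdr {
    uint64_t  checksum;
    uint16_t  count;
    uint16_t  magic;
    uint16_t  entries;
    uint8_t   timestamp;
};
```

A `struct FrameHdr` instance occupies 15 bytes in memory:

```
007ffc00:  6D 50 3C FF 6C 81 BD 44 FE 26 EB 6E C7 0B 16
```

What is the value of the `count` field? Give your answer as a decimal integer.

65062

`count` follows `checksum` (8 bytes), so it starts at byte offset 8 and occupies 2 bytes.
Bytes at offsets 8..9: FE 26.
In big-endian order the high byte comes first in memory.
The bytes are already most-significant first: 0xFE26.
0xFE26 = 65062.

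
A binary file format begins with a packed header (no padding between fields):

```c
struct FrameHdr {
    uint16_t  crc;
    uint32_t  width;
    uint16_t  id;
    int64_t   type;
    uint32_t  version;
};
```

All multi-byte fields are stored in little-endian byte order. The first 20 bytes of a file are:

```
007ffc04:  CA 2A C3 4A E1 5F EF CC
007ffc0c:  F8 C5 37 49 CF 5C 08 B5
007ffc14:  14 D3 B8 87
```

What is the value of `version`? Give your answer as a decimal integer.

`version` follows `crc` (2 B), `width` (4 B), `id` (2 B), `type` (8 B), so it starts at offset 2 + 4 + 2 + 8 = 16 and occupies 4 bytes.
Bytes at offsets 16..19: 14 D3 B8 87.
Little-endian stores the least-significant byte at the lowest address.
Reassemble most-significant byte first: 87 B8 D3 14 → 0x87B8D314.
0x87B8D314 = 2277036820.

2277036820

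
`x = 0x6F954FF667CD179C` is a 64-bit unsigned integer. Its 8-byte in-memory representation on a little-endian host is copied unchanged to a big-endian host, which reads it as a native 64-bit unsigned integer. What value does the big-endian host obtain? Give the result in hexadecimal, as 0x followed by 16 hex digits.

0x9C17CD67F64F956F

Stored little-endian, the bytes at ascending addresses are 9C 17 CD 67 F6 4F 95 6F.
Read back as big-endian, the last byte is least significant, giving 0x9C17CD67F64F956F.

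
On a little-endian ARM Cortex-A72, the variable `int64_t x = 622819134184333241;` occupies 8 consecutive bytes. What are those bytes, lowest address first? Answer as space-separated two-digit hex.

622819134184333241 in hexadecimal, padded to 64 bits, is 0x08A4B2B3E45F9FB9.
Split into bytes (most-significant first): 08 A4 B2 B3 E4 5F 9F B9.
In little-endian order the low byte comes first in memory.
So at ascending addresses the bytes are B9 9F 5F E4 B3 B2 A4 08.

B9 9F 5F E4 B3 B2 A4 08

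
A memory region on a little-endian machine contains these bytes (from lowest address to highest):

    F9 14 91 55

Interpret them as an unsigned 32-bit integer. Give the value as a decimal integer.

1435571449

Little-endian stores the least-significant byte at the lowest address.
Reassemble most-significant byte first: 55 91 14 F9 → 0x559114F9.
0x559114F9 = 1435571449.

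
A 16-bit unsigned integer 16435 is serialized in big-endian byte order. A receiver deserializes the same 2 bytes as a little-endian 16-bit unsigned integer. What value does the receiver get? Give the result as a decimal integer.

16435 in 16-bit hexadecimal is 0x4033.
Stored big-endian, the bytes at ascending addresses are 40 33.
Read back as little-endian, the first byte is least significant, giving 0x3340.
0x3340 = 13120.

13120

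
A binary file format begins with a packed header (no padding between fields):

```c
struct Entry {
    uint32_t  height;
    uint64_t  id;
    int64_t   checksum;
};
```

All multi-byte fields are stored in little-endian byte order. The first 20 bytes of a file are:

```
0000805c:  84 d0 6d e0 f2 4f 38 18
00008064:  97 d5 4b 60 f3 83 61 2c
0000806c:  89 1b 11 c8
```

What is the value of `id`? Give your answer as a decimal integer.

`id` follows `height` (4 bytes), so it starts at byte offset 4 and occupies 8 bytes.
Bytes at offsets 4..11: F2 4F 38 18 97 D5 4B 60.
In little-endian order the low byte comes first in memory.
Reassemble most-significant byte first: 60 4B D5 97 18 38 4F F2 → 0x604BD59718384FF2.
0x604BD59718384FF2 = 6938874495817502706.

6938874495817502706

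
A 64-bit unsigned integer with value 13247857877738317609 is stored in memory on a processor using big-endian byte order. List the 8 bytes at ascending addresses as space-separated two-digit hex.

13247857877738317609 in hexadecimal, padded to 64 bits, is 0xB7D9D88CB573E729.
Split into bytes (most-significant first): B7 D9 D8 8C B5 73 E7 29.
Big-endian stores the most-significant byte at the lowest address.
So the memory order matches the most-significant-first order: B7 D9 D8 8C B5 73 E7 29.

B7 D9 D8 8C B5 73 E7 29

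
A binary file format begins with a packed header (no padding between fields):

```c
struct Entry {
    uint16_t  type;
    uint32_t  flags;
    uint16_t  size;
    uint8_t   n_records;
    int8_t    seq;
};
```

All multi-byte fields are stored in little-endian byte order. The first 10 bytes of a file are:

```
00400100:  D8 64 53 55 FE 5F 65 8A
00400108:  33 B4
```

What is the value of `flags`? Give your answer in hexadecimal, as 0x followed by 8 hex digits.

0x5FFE5553

`flags` follows `type` (2 bytes), so it starts at byte offset 2 and occupies 4 bytes.
Bytes at offsets 2..5: 53 55 FE 5F.
In little-endian order the low byte comes first in memory.
Reassemble most-significant byte first: 5F FE 55 53 → 0x5FFE5553.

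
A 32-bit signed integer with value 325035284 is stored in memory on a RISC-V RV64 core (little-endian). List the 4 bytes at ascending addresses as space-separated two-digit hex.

14 A5 5F 13

325035284 in hexadecimal, padded to 32 bits, is 0x135FA514.
Split into bytes (most-significant first): 13 5F A5 14.
Little-endian: lowest address holds the least-significant byte.
So at ascending addresses the bytes are 14 A5 5F 13.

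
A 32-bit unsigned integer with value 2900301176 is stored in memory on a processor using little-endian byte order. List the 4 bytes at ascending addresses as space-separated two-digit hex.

2900301176 in hexadecimal, padded to 32 bits, is 0xACDF1578.
Split into bytes (most-significant first): AC DF 15 78.
Little-endian: lowest address holds the least-significant byte.
So at ascending addresses the bytes are 78 15 DF AC.

78 15 DF AC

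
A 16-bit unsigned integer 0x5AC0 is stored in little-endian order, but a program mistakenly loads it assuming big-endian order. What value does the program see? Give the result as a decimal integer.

49242

Stored little-endian, the bytes at ascending addresses are C0 5A.
Read back as big-endian, the last byte is least significant, giving 0xC05A.
0xC05A = 49242.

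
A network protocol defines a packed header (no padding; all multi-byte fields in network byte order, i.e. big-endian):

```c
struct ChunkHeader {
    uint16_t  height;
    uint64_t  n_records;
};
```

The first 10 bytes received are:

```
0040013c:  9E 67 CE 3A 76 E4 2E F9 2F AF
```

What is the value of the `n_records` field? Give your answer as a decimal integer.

`n_records` follows `height` (2 bytes), so it starts at byte offset 2 and occupies 8 bytes.
Bytes at offsets 2..9: CE 3A 76 E4 2E F9 2F AF.
Big-endian: lowest address holds the most-significant byte.
The bytes are already most-significant first: 0xCE3A76E42EF92FAF.
0xCE3A76E42EF92FAF = 14860320642875076527.

14860320642875076527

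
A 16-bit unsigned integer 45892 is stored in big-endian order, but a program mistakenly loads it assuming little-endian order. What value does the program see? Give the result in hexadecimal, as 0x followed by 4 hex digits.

45892 in 16-bit hexadecimal is 0xB344.
Stored big-endian, the bytes at ascending addresses are B3 44.
Read back as little-endian, the first byte is least significant, giving 0x44B3.

0x44B3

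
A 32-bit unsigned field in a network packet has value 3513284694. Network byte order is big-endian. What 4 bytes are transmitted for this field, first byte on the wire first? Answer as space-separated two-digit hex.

3513284694 in hexadecimal, padded to 32 bits, is 0xD1687856.
Split into bytes (most-significant first): D1 68 78 56.
Big-endian stores the most-significant byte at the lowest address.
So the memory order matches the most-significant-first order: D1 68 78 56.

D1 68 78 56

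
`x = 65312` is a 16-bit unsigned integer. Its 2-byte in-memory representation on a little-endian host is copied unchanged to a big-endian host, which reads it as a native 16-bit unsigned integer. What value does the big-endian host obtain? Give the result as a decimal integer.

8447

65312 in 16-bit hexadecimal is 0xFF20.
Stored little-endian, the bytes at ascending addresses are 20 FF.
Read back as big-endian, the last byte is least significant, giving 0x20FF.
0x20FF = 8447.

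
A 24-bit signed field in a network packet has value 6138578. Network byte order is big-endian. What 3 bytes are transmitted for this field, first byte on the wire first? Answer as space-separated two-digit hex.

6138578 in hexadecimal, padded to 24 bits, is 0x5DAAD2.
Split into bytes (most-significant first): 5D AA D2.
Big-endian: lowest address holds the most-significant byte.
So the memory order matches the most-significant-first order: 5D AA D2.

5D AA D2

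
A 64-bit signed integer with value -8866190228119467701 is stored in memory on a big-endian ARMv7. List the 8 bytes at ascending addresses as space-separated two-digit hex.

Two's complement of -8866190228119467701 in 64 bits: 8866190228119467701 = 0x7B0B09099219B6B5; invert → 0x84F4F6F66DE6494A; add 1 → 0x84F4F6F66DE6494B.
Split into bytes (most-significant first): 84 F4 F6 F6 6D E6 49 4B.
In big-endian order the high byte comes first in memory.
So the memory order matches the most-significant-first order: 84 F4 F6 F6 6D E6 49 4B.

84 F4 F6 F6 6D E6 49 4B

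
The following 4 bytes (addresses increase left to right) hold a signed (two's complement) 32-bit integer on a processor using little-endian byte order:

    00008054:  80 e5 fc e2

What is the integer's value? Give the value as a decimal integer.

Little-endian: lowest address holds the least-significant byte.
Reassemble most-significant byte first: E2 FC E5 80 → 0xE2FCE580.
Top bit is set, so as a signed 32-bit value this is 0xE2FCE580 − 2^32 = -486742656.

-486742656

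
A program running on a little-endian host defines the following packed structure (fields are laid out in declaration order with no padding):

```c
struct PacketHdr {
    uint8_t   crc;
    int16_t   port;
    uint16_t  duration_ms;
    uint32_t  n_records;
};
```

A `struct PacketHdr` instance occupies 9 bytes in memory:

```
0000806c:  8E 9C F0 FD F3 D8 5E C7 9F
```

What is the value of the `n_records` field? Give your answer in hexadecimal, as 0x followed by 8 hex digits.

`n_records` follows `crc` (1 B), `port` (2 B), `duration_ms` (2 B), so it starts at offset 1 + 2 + 2 = 5 and occupies 4 bytes.
Bytes at offsets 5..8: D8 5E C7 9F.
Little-endian stores the least-significant byte at the lowest address.
Reassemble most-significant byte first: 9F C7 5E D8 → 0x9FC75ED8.

0x9FC75ED8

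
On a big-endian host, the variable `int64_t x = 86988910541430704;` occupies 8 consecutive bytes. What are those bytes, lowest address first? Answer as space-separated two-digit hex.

86988910541430704 in hexadecimal, padded to 64 bits, is 0x01350BF408385FB0.
Split into bytes (most-significant first): 01 35 0B F4 08 38 5F B0.
Big-endian: lowest address holds the most-significant byte.
So the memory order matches the most-significant-first order: 01 35 0B F4 08 38 5F B0.

01 35 0B F4 08 38 5F B0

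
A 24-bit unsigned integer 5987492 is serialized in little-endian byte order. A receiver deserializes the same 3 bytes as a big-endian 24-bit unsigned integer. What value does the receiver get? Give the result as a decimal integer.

5987492 in 24-bit hexadecimal is 0x5B5CA4.
Stored little-endian, the bytes at ascending addresses are A4 5C 5B.
Read back as big-endian, the last byte is least significant, giving 0xA45C5B.
0xA45C5B = 10771547.

10771547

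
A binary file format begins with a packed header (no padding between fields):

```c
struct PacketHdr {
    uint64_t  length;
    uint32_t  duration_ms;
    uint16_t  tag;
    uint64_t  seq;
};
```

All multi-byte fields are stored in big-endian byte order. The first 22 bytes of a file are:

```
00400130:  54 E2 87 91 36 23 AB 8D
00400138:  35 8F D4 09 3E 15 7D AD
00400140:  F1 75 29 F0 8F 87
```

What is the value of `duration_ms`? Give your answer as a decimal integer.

`duration_ms` follows `length` (8 bytes), so it starts at byte offset 8 and occupies 4 bytes.
Bytes at offsets 8..11: 35 8F D4 09.
Big-endian: lowest address holds the most-significant byte.
The bytes are already most-significant first: 0x358FD409.
0x358FD409 = 898618377.

898618377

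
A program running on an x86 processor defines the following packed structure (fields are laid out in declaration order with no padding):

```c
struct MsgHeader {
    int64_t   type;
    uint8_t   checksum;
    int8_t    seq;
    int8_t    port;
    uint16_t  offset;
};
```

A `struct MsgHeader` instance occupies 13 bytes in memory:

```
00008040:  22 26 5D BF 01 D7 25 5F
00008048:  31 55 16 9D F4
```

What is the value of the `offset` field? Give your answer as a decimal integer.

62621

`offset` follows `type` (8 B), `checksum` (1 B), `seq` (1 B), `port` (1 B), so it starts at offset 8 + 1 + 1 + 1 = 11 and occupies 2 bytes.
Bytes at offsets 11..12: 9D F4.
Little-endian stores the least-significant byte at the lowest address.
Reassemble most-significant byte first: F4 9D → 0xF49D.
0xF49D = 62621.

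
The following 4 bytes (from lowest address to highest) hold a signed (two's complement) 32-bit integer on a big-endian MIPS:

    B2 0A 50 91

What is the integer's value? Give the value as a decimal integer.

-1307946863

Big-endian stores the most-significant byte at the lowest address.
The bytes are already most-significant first: 0xB20A5091.
Top bit is set, so as a signed 32-bit value this is 0xB20A5091 − 2^32 = -1307946863.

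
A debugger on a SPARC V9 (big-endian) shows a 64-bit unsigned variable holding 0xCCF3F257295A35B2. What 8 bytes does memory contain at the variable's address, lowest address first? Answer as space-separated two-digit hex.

CC F3 F2 57 29 5A 35 B2

Split into bytes (most-significant first): CC F3 F2 57 29 5A 35 B2.
In big-endian order the high byte comes first in memory.
So the memory order matches the most-significant-first order: CC F3 F2 57 29 5A 35 B2.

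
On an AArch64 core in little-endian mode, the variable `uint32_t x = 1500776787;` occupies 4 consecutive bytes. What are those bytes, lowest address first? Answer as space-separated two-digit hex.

53 09 74 59

1500776787 in hexadecimal, padded to 32 bits, is 0x59740953.
Split into bytes (most-significant first): 59 74 09 53.
Little-endian stores the least-significant byte at the lowest address.
So at ascending addresses the bytes are 53 09 74 59.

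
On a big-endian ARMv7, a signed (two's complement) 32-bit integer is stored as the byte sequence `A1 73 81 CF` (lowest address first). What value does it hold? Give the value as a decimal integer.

In big-endian order the high byte comes first in memory.
The bytes are already most-significant first: 0xA17381CF.
Top bit is set, so as a signed 32-bit value this is 0xA17381CF − 2^32 = -1586265649.

-1586265649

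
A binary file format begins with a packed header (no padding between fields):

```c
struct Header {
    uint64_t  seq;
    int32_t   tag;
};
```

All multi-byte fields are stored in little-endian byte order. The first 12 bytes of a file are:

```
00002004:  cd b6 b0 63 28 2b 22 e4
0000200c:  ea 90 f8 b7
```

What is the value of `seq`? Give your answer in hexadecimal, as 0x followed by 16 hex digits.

0xE4222B2863B0B6CD

`seq` is the first field, at byte offset 0, occupying 8 bytes.
Bytes at offsets 0..7: CD B6 B0 63 28 2B 22 E4.
Little-endian stores the least-significant byte at the lowest address.
Reassemble most-significant byte first: E4 22 2B 28 63 B0 B6 CD → 0xE4222B2863B0B6CD.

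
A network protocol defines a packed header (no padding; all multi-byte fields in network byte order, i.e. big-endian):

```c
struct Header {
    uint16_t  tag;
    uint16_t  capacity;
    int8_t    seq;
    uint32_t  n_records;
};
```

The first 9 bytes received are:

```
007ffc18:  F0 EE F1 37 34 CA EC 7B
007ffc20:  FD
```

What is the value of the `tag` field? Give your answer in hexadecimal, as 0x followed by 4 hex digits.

0xF0EE

`tag` is the first field, at byte offset 0, occupying 2 bytes.
Bytes at offsets 0..1: F0 EE.
In big-endian order the high byte comes first in memory.
The bytes are already most-significant first: 0xF0EE.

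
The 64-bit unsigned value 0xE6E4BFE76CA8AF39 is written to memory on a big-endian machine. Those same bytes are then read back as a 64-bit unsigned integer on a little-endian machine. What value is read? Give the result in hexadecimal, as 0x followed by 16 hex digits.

0x39AFA86CE7BFE4E6

Stored big-endian, the bytes at ascending addresses are E6 E4 BF E7 6C A8 AF 39.
Read back as little-endian, the first byte is least significant, giving 0x39AFA86CE7BFE4E6.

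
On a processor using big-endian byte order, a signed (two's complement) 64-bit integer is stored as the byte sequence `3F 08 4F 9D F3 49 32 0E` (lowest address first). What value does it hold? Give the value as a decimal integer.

4541967764013265422

Big-endian stores the most-significant byte at the lowest address.
The bytes are already most-significant first: 0x3F084F9DF349320E.
0x3F084F9DF349320E = 4541967764013265422.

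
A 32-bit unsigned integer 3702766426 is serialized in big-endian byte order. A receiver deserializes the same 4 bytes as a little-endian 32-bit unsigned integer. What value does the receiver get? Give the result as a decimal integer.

1522250716

3702766426 in 32-bit hexadecimal is 0xDCB3BB5A.
Stored big-endian, the bytes at ascending addresses are DC B3 BB 5A.
Read back as little-endian, the first byte is least significant, giving 0x5ABBB3DC.
0x5ABBB3DC = 1522250716.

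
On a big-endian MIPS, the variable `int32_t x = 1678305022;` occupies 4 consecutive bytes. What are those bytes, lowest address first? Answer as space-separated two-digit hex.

1678305022 in hexadecimal, padded to 32 bits, is 0x6408E6FE.
Split into bytes (most-significant first): 64 08 E6 FE.
Big-endian stores the most-significant byte at the lowest address.
So the memory order matches the most-significant-first order: 64 08 E6 FE.

64 08 E6 FE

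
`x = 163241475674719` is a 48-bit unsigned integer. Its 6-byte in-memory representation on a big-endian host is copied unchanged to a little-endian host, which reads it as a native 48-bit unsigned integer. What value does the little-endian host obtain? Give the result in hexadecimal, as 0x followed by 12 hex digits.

163241475674719 in 48-bit hexadecimal is 0x94779E2B925F.
Stored big-endian, the bytes at ascending addresses are 94 77 9E 2B 92 5F.
Read back as little-endian, the first byte is least significant, giving 0x5F922B9E7794.

0x5F922B9E7794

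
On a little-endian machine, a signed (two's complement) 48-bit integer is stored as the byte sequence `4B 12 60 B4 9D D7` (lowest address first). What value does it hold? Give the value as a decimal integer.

-44402640678325

Little-endian: lowest address holds the least-significant byte.
Reassemble most-significant byte first: D7 9D B4 60 12 4B → 0xD79DB460124B.
Top bit is set, so as a signed 48-bit value this is 0xD79DB460124B − 2^48 = -44402640678325.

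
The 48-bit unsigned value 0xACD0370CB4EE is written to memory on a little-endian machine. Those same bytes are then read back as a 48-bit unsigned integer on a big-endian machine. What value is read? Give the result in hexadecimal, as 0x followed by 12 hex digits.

Stored little-endian, the bytes at ascending addresses are EE B4 0C 37 D0 AC.
Read back as big-endian, the last byte is least significant, giving 0xEEB40C37D0AC.

0xEEB40C37D0AC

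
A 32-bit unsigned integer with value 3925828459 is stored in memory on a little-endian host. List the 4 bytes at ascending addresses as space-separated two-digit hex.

3925828459 in hexadecimal, padded to 32 bits, is 0xE9FF636B.
Split into bytes (most-significant first): E9 FF 63 6B.
In little-endian order the low byte comes first in memory.
So at ascending addresses the bytes are 6B 63 FF E9.

6B 63 FF E9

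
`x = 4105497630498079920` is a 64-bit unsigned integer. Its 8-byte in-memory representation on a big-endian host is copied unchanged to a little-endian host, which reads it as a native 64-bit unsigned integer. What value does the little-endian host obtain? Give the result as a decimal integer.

4105497630498079920 in 64-bit hexadecimal is 0x38F9A857D40BC4B0.
Stored big-endian, the bytes at ascending addresses are 38 F9 A8 57 D4 0B C4 B0.
Read back as little-endian, the first byte is least significant, giving 0xB0C40BD457A8F938.
0xB0C40BD457A8F938 = 12737318652742269240.

12737318652742269240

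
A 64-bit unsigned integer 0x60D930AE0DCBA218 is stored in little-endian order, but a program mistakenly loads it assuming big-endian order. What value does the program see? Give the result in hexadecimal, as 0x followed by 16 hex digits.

Stored little-endian, the bytes at ascending addresses are 18 A2 CB 0D AE 30 D9 60.
Read back as big-endian, the last byte is least significant, giving 0x18A2CB0DAE30D960.

0x18A2CB0DAE30D960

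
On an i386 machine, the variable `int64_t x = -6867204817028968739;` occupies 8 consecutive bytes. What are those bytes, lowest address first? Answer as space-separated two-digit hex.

DD 0E 23 59 9A C9 B2 A0

Two's complement of -6867204817028968739 in 64 bits: 6867204817028968739 = 0x5F4D3665A6DCF123; invert → 0xA0B2C99A59230EDC; add 1 → 0xA0B2C99A59230EDD.
Split into bytes (most-significant first): A0 B2 C9 9A 59 23 0E DD.
In little-endian order the low byte comes first in memory.
So at ascending addresses the bytes are DD 0E 23 59 9A C9 B2 A0.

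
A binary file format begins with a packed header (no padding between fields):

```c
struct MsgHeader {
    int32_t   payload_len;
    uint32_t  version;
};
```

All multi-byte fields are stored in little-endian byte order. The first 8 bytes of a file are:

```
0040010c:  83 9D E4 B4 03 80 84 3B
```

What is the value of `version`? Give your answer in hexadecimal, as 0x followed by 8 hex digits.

`version` follows `payload_len` (4 bytes), so it starts at byte offset 4 and occupies 4 bytes.
Bytes at offsets 4..7: 03 80 84 3B.
Little-endian stores the least-significant byte at the lowest address.
Reassemble most-significant byte first: 3B 84 80 03 → 0x3B848003.

0x3B848003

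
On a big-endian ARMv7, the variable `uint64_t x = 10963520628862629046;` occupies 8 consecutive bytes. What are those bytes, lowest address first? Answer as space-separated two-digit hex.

98 26 3F EC BB 06 34 B6

10963520628862629046 in hexadecimal, padded to 64 bits, is 0x98263FECBB0634B6.
Split into bytes (most-significant first): 98 26 3F EC BB 06 34 B6.
Big-endian: lowest address holds the most-significant byte.
So the memory order matches the most-significant-first order: 98 26 3F EC BB 06 34 B6.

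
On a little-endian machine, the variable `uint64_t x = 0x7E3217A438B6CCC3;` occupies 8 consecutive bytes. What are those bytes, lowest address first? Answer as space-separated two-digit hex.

C3 CC B6 38 A4 17 32 7E

Split into bytes (most-significant first): 7E 32 17 A4 38 B6 CC C3.
In little-endian order the low byte comes first in memory.
So at ascending addresses the bytes are C3 CC B6 38 A4 17 32 7E.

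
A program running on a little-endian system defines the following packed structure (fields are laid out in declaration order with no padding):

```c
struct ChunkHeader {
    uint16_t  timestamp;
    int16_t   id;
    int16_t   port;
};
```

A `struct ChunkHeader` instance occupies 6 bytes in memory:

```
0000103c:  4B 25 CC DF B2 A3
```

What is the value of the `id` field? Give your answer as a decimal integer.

-8244

`id` follows `timestamp` (2 bytes), so it starts at byte offset 2 and occupies 2 bytes.
Bytes at offsets 2..3: CC DF.
Little-endian stores the least-significant byte at the lowest address.
Reassemble most-significant byte first: DF CC → 0xDFCC.
Top bit is set, so as a signed 16-bit value this is 0xDFCC − 2^16 = -8244.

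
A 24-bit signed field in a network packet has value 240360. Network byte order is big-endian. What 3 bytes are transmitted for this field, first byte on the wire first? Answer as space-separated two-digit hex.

240360 in hexadecimal, padded to 24 bits, is 0x03AAE8.
Split into bytes (most-significant first): 03 AA E8.
Big-endian: lowest address holds the most-significant byte.
So the memory order matches the most-significant-first order: 03 AA E8.

03 AA E8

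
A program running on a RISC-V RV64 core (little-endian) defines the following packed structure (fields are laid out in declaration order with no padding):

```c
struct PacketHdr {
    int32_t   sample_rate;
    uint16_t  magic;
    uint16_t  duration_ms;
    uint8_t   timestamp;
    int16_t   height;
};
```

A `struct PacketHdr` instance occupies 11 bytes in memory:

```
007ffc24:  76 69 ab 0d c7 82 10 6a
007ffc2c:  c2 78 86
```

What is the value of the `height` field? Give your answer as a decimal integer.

`height` follows `sample_rate` (4 B), `magic` (2 B), `duration_ms` (2 B), `timestamp` (1 B), so it starts at offset 4 + 2 + 2 + 1 = 9 and occupies 2 bytes.
Bytes at offsets 9..10: 78 86.
Little-endian stores the least-significant byte at the lowest address.
Reassemble most-significant byte first: 86 78 → 0x8678.
Top bit is set, so as a signed 16-bit value this is 0x8678 − 2^16 = -31112.

-31112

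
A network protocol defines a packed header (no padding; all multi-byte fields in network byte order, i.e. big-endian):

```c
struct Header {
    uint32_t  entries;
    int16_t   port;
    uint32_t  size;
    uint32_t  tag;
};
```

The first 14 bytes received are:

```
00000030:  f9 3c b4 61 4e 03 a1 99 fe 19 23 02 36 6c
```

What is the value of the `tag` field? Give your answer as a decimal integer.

587347564

`tag` follows `entries` (4 B), `port` (2 B), `size` (4 B), so it starts at offset 4 + 2 + 4 = 10 and occupies 4 bytes.
Bytes at offsets 10..13: 23 02 36 6C.
Big-endian: lowest address holds the most-significant byte.
The bytes are already most-significant first: 0x2302366C.
0x2302366C = 587347564.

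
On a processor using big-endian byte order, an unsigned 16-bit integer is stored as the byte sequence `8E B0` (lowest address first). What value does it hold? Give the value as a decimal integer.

In big-endian order the high byte comes first in memory.
The bytes are already most-significant first: 0x8EB0.
0x8EB0 = 36528.

36528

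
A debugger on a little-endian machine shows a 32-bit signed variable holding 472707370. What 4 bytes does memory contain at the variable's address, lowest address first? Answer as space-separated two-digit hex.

2A F1 2C 1C

472707370 in hexadecimal, padded to 32 bits, is 0x1C2CF12A.
Split into bytes (most-significant first): 1C 2C F1 2A.
Little-endian stores the least-significant byte at the lowest address.
So at ascending addresses the bytes are 2A F1 2C 1C.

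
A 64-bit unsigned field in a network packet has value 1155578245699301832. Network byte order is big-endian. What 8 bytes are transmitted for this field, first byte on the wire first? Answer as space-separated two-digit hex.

10 09 70 4A BD 13 71 C8

1155578245699301832 in hexadecimal, padded to 64 bits, is 0x1009704ABD1371C8.
Split into bytes (most-significant first): 10 09 70 4A BD 13 71 C8.
Big-endian stores the most-significant byte at the lowest address.
So the memory order matches the most-significant-first order: 10 09 70 4A BD 13 71 C8.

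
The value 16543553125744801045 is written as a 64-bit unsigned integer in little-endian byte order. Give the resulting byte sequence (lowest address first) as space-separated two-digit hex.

16543553125744801045 in hexadecimal, padded to 64 bits, is 0xE59681EA96D27515.
Split into bytes (most-significant first): E5 96 81 EA 96 D2 75 15.
Little-endian stores the least-significant byte at the lowest address.
So at ascending addresses the bytes are 15 75 D2 96 EA 81 96 E5.

15 75 D2 96 EA 81 96 E5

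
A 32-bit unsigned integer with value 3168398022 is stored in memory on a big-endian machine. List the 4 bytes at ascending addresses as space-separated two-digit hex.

BC D9 EA C6

3168398022 in hexadecimal, padded to 32 bits, is 0xBCD9EAC6.
Split into bytes (most-significant first): BC D9 EA C6.
Big-endian stores the most-significant byte at the lowest address.
So the memory order matches the most-significant-first order: BC D9 EA C6.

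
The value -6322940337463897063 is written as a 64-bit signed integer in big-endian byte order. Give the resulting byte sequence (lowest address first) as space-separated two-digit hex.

A8 40 67 43 71 79 D4 19

Two's complement of -6322940337463897063 in 64 bits: 6322940337463897063 = 0x57BF98BC8E862BE7; invert → 0xA84067437179D418; add 1 → 0xA84067437179D419.
Split into bytes (most-significant first): A8 40 67 43 71 79 D4 19.
In big-endian order the high byte comes first in memory.
So the memory order matches the most-significant-first order: A8 40 67 43 71 79 D4 19.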